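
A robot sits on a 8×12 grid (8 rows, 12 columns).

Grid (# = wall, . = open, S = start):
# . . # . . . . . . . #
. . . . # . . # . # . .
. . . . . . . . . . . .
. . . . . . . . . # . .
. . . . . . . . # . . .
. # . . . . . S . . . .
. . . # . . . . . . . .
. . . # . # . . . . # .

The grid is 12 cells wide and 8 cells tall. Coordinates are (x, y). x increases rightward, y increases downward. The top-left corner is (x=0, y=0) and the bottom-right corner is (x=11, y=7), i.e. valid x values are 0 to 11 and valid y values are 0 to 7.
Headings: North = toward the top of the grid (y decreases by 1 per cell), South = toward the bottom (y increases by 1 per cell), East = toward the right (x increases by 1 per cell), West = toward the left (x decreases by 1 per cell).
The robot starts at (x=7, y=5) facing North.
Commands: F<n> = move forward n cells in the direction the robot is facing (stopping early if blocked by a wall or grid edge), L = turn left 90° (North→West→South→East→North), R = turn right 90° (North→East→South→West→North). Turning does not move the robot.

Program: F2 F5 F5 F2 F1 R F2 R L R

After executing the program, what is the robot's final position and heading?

Start: (x=7, y=5), facing North
  F2: move forward 2, now at (x=7, y=3)
  F5: move forward 1/5 (blocked), now at (x=7, y=2)
  F5: move forward 0/5 (blocked), now at (x=7, y=2)
  F2: move forward 0/2 (blocked), now at (x=7, y=2)
  F1: move forward 0/1 (blocked), now at (x=7, y=2)
  R: turn right, now facing East
  F2: move forward 2, now at (x=9, y=2)
  R: turn right, now facing South
  L: turn left, now facing East
  R: turn right, now facing South
Final: (x=9, y=2), facing South

Answer: Final position: (x=9, y=2), facing South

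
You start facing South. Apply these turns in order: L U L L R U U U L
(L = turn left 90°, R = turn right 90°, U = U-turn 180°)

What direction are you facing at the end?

Answer: Final heading: West

Derivation:
Start: South
  L (left (90° counter-clockwise)) -> East
  U (U-turn (180°)) -> West
  L (left (90° counter-clockwise)) -> South
  L (left (90° counter-clockwise)) -> East
  R (right (90° clockwise)) -> South
  U (U-turn (180°)) -> North
  U (U-turn (180°)) -> South
  U (U-turn (180°)) -> North
  L (left (90° counter-clockwise)) -> West
Final: West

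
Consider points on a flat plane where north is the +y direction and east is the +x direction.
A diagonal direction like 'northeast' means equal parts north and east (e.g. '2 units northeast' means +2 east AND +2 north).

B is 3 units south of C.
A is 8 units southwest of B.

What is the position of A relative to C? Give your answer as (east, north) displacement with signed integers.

Place C at the origin (east=0, north=0).
  B is 3 units south of C: delta (east=+0, north=-3); B at (east=0, north=-3).
  A is 8 units southwest of B: delta (east=-8, north=-8); A at (east=-8, north=-11).
Therefore A relative to C: (east=-8, north=-11).

Answer: A is at (east=-8, north=-11) relative to C.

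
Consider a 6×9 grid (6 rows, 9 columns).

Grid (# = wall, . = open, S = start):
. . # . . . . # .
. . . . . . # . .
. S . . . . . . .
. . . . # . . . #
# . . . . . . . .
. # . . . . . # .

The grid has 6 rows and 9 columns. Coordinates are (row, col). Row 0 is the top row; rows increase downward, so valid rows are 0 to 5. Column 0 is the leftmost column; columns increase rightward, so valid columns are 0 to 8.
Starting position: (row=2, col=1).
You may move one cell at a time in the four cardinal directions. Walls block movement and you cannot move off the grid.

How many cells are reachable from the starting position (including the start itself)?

BFS flood-fill from (row=2, col=1):
  Distance 0: (row=2, col=1)
  Distance 1: (row=1, col=1), (row=2, col=0), (row=2, col=2), (row=3, col=1)
  Distance 2: (row=0, col=1), (row=1, col=0), (row=1, col=2), (row=2, col=3), (row=3, col=0), (row=3, col=2), (row=4, col=1)
  Distance 3: (row=0, col=0), (row=1, col=3), (row=2, col=4), (row=3, col=3), (row=4, col=2)
  Distance 4: (row=0, col=3), (row=1, col=4), (row=2, col=5), (row=4, col=3), (row=5, col=2)
  Distance 5: (row=0, col=4), (row=1, col=5), (row=2, col=6), (row=3, col=5), (row=4, col=4), (row=5, col=3)
  Distance 6: (row=0, col=5), (row=2, col=7), (row=3, col=6), (row=4, col=5), (row=5, col=4)
  Distance 7: (row=0, col=6), (row=1, col=7), (row=2, col=8), (row=3, col=7), (row=4, col=6), (row=5, col=5)
  Distance 8: (row=1, col=8), (row=4, col=7), (row=5, col=6)
  Distance 9: (row=0, col=8), (row=4, col=8)
  Distance 10: (row=5, col=8)
Total reachable: 45 (grid has 46 open cells total)

Answer: Reachable cells: 45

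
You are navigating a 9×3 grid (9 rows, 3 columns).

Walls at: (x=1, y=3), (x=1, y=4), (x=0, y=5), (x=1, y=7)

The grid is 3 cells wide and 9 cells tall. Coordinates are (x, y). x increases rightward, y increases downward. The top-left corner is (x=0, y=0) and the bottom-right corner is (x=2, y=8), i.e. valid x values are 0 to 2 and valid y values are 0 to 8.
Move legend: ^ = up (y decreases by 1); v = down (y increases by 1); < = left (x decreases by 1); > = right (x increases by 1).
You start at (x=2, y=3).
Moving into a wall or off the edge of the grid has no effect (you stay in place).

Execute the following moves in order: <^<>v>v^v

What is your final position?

Start: (x=2, y=3)
  < (left): blocked, stay at (x=2, y=3)
  ^ (up): (x=2, y=3) -> (x=2, y=2)
  < (left): (x=2, y=2) -> (x=1, y=2)
  > (right): (x=1, y=2) -> (x=2, y=2)
  v (down): (x=2, y=2) -> (x=2, y=3)
  > (right): blocked, stay at (x=2, y=3)
  v (down): (x=2, y=3) -> (x=2, y=4)
  ^ (up): (x=2, y=4) -> (x=2, y=3)
  v (down): (x=2, y=3) -> (x=2, y=4)
Final: (x=2, y=4)

Answer: Final position: (x=2, y=4)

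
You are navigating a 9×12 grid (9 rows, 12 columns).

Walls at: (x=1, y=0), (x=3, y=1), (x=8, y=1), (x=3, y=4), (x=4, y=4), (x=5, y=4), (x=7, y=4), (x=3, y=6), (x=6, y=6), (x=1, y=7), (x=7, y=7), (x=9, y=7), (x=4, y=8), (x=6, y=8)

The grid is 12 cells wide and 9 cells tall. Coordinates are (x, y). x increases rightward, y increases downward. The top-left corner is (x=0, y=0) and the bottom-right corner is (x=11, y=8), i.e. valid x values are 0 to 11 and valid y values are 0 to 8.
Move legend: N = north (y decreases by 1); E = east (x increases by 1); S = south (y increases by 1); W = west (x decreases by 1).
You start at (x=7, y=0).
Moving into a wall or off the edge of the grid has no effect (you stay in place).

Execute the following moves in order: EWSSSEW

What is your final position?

Answer: Final position: (x=7, y=3)

Derivation:
Start: (x=7, y=0)
  E (east): (x=7, y=0) -> (x=8, y=0)
  W (west): (x=8, y=0) -> (x=7, y=0)
  S (south): (x=7, y=0) -> (x=7, y=1)
  S (south): (x=7, y=1) -> (x=7, y=2)
  S (south): (x=7, y=2) -> (x=7, y=3)
  E (east): (x=7, y=3) -> (x=8, y=3)
  W (west): (x=8, y=3) -> (x=7, y=3)
Final: (x=7, y=3)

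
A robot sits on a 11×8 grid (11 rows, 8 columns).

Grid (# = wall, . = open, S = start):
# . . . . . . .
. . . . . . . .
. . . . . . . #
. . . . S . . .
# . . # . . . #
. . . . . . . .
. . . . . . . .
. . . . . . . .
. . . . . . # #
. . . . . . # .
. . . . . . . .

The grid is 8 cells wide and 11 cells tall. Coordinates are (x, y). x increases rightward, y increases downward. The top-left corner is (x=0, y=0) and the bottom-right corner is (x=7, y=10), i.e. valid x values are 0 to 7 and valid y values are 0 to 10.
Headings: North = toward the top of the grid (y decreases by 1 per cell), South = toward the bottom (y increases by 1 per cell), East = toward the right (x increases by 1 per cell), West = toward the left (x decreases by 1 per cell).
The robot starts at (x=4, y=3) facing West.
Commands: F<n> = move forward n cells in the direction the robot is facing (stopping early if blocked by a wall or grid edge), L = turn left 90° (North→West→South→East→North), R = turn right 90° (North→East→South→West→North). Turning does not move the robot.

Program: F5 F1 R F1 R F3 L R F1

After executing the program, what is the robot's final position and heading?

Start: (x=4, y=3), facing West
  F5: move forward 4/5 (blocked), now at (x=0, y=3)
  F1: move forward 0/1 (blocked), now at (x=0, y=3)
  R: turn right, now facing North
  F1: move forward 1, now at (x=0, y=2)
  R: turn right, now facing East
  F3: move forward 3, now at (x=3, y=2)
  L: turn left, now facing North
  R: turn right, now facing East
  F1: move forward 1, now at (x=4, y=2)
Final: (x=4, y=2), facing East

Answer: Final position: (x=4, y=2), facing East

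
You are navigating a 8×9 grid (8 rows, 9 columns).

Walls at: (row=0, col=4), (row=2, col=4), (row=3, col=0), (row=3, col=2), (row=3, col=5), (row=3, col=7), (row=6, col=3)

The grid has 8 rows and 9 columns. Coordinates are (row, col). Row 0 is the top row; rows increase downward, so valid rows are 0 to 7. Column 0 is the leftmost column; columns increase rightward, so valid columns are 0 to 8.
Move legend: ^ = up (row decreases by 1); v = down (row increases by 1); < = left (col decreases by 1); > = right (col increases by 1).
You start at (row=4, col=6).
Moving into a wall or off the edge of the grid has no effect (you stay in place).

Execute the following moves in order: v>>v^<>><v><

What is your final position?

Start: (row=4, col=6)
  v (down): (row=4, col=6) -> (row=5, col=6)
  > (right): (row=5, col=6) -> (row=5, col=7)
  > (right): (row=5, col=7) -> (row=5, col=8)
  v (down): (row=5, col=8) -> (row=6, col=8)
  ^ (up): (row=6, col=8) -> (row=5, col=8)
  < (left): (row=5, col=8) -> (row=5, col=7)
  > (right): (row=5, col=7) -> (row=5, col=8)
  > (right): blocked, stay at (row=5, col=8)
  < (left): (row=5, col=8) -> (row=5, col=7)
  v (down): (row=5, col=7) -> (row=6, col=7)
  > (right): (row=6, col=7) -> (row=6, col=8)
  < (left): (row=6, col=8) -> (row=6, col=7)
Final: (row=6, col=7)

Answer: Final position: (row=6, col=7)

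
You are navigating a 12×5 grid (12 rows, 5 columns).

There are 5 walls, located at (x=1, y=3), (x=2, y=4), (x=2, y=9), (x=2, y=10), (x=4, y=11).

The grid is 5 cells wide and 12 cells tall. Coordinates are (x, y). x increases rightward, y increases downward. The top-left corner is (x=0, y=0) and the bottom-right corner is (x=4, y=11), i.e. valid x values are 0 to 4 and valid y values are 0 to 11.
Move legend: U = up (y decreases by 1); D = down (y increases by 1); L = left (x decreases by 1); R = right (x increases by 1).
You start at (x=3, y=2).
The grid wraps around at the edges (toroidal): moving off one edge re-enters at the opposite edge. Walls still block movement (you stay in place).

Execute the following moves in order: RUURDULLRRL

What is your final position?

Answer: Final position: (x=4, y=0)

Derivation:
Start: (x=3, y=2)
  R (right): (x=3, y=2) -> (x=4, y=2)
  U (up): (x=4, y=2) -> (x=4, y=1)
  U (up): (x=4, y=1) -> (x=4, y=0)
  R (right): (x=4, y=0) -> (x=0, y=0)
  D (down): (x=0, y=0) -> (x=0, y=1)
  U (up): (x=0, y=1) -> (x=0, y=0)
  L (left): (x=0, y=0) -> (x=4, y=0)
  L (left): (x=4, y=0) -> (x=3, y=0)
  R (right): (x=3, y=0) -> (x=4, y=0)
  R (right): (x=4, y=0) -> (x=0, y=0)
  L (left): (x=0, y=0) -> (x=4, y=0)
Final: (x=4, y=0)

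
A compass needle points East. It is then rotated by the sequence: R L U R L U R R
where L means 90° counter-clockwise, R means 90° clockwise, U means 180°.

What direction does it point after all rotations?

Answer: Final heading: West

Derivation:
Start: East
  R (right (90° clockwise)) -> South
  L (left (90° counter-clockwise)) -> East
  U (U-turn (180°)) -> West
  R (right (90° clockwise)) -> North
  L (left (90° counter-clockwise)) -> West
  U (U-turn (180°)) -> East
  R (right (90° clockwise)) -> South
  R (right (90° clockwise)) -> West
Final: West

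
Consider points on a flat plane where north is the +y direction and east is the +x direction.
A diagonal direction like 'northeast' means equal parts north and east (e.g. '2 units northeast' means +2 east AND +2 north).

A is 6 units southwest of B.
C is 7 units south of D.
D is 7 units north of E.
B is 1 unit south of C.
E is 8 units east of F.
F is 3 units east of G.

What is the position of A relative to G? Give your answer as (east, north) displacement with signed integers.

Answer: A is at (east=5, north=-7) relative to G.

Derivation:
Place G at the origin (east=0, north=0).
  F is 3 units east of G: delta (east=+3, north=+0); F at (east=3, north=0).
  E is 8 units east of F: delta (east=+8, north=+0); E at (east=11, north=0).
  D is 7 units north of E: delta (east=+0, north=+7); D at (east=11, north=7).
  C is 7 units south of D: delta (east=+0, north=-7); C at (east=11, north=0).
  B is 1 unit south of C: delta (east=+0, north=-1); B at (east=11, north=-1).
  A is 6 units southwest of B: delta (east=-6, north=-6); A at (east=5, north=-7).
Therefore A relative to G: (east=5, north=-7).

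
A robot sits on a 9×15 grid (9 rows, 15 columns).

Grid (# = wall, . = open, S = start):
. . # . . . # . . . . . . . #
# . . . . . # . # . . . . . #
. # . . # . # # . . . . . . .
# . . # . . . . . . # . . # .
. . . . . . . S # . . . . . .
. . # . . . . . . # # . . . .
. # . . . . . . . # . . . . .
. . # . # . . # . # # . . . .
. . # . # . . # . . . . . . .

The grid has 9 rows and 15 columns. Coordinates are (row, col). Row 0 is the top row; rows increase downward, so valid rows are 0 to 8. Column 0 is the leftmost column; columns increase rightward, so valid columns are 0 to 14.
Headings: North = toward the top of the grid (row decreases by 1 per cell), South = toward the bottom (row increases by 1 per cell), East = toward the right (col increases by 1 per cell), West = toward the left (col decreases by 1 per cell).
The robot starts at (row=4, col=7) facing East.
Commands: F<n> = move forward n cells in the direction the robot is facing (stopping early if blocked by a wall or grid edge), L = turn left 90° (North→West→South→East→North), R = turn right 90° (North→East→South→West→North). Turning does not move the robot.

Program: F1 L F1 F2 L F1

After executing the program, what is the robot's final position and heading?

Answer: Final position: (row=3, col=6), facing West

Derivation:
Start: (row=4, col=7), facing East
  F1: move forward 0/1 (blocked), now at (row=4, col=7)
  L: turn left, now facing North
  F1: move forward 1, now at (row=3, col=7)
  F2: move forward 0/2 (blocked), now at (row=3, col=7)
  L: turn left, now facing West
  F1: move forward 1, now at (row=3, col=6)
Final: (row=3, col=6), facing West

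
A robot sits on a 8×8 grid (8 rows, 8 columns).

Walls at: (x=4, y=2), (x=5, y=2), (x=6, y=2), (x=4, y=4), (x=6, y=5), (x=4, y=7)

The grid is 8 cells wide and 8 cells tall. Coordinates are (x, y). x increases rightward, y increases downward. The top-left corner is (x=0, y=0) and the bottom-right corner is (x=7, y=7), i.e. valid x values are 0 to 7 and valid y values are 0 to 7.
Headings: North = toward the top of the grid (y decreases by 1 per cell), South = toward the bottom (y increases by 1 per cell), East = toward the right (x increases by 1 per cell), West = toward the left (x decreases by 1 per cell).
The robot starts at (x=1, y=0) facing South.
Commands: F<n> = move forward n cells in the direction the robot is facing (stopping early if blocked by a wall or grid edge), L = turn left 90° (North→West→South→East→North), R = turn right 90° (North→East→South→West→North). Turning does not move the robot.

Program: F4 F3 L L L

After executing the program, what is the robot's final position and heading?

Answer: Final position: (x=1, y=7), facing West

Derivation:
Start: (x=1, y=0), facing South
  F4: move forward 4, now at (x=1, y=4)
  F3: move forward 3, now at (x=1, y=7)
  L: turn left, now facing East
  L: turn left, now facing North
  L: turn left, now facing West
Final: (x=1, y=7), facing West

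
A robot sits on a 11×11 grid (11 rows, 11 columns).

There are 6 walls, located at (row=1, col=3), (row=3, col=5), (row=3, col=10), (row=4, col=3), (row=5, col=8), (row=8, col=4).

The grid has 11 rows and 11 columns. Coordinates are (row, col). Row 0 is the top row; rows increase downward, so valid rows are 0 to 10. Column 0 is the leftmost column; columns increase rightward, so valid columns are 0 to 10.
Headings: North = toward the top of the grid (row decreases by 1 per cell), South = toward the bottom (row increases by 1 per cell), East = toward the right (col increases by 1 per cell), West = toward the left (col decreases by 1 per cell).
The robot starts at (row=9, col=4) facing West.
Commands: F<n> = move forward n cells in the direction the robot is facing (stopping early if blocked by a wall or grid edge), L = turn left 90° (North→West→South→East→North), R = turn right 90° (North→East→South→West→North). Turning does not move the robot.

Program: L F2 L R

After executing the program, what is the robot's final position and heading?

Answer: Final position: (row=10, col=4), facing South

Derivation:
Start: (row=9, col=4), facing West
  L: turn left, now facing South
  F2: move forward 1/2 (blocked), now at (row=10, col=4)
  L: turn left, now facing East
  R: turn right, now facing South
Final: (row=10, col=4), facing South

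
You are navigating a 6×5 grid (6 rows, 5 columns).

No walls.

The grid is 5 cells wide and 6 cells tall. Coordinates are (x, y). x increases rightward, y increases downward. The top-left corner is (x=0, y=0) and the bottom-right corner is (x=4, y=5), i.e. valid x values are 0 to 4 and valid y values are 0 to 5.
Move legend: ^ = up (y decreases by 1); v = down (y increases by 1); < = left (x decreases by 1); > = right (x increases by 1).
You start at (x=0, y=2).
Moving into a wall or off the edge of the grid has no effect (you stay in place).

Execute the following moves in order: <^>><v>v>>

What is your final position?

Answer: Final position: (x=4, y=3)

Derivation:
Start: (x=0, y=2)
  < (left): blocked, stay at (x=0, y=2)
  ^ (up): (x=0, y=2) -> (x=0, y=1)
  > (right): (x=0, y=1) -> (x=1, y=1)
  > (right): (x=1, y=1) -> (x=2, y=1)
  < (left): (x=2, y=1) -> (x=1, y=1)
  v (down): (x=1, y=1) -> (x=1, y=2)
  > (right): (x=1, y=2) -> (x=2, y=2)
  v (down): (x=2, y=2) -> (x=2, y=3)
  > (right): (x=2, y=3) -> (x=3, y=3)
  > (right): (x=3, y=3) -> (x=4, y=3)
Final: (x=4, y=3)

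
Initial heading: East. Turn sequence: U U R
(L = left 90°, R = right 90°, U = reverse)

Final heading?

Answer: Final heading: South

Derivation:
Start: East
  U (U-turn (180°)) -> West
  U (U-turn (180°)) -> East
  R (right (90° clockwise)) -> South
Final: South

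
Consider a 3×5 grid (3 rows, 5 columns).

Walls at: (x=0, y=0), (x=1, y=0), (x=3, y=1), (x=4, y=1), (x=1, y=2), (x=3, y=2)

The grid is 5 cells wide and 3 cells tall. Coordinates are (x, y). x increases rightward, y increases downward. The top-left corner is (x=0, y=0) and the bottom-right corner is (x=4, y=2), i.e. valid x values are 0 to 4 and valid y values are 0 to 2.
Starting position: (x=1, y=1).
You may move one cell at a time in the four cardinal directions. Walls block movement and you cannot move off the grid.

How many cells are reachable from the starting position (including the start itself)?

BFS flood-fill from (x=1, y=1):
  Distance 0: (x=1, y=1)
  Distance 1: (x=0, y=1), (x=2, y=1)
  Distance 2: (x=2, y=0), (x=0, y=2), (x=2, y=2)
  Distance 3: (x=3, y=0)
  Distance 4: (x=4, y=0)
Total reachable: 8 (grid has 9 open cells total)

Answer: Reachable cells: 8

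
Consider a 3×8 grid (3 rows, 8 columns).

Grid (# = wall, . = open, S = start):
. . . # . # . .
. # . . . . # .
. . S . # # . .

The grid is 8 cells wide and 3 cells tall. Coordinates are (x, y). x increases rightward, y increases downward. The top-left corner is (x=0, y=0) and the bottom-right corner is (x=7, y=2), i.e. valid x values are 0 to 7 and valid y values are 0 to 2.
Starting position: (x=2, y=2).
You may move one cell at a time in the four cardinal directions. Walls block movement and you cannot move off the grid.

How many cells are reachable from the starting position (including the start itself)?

BFS flood-fill from (x=2, y=2):
  Distance 0: (x=2, y=2)
  Distance 1: (x=2, y=1), (x=1, y=2), (x=3, y=2)
  Distance 2: (x=2, y=0), (x=3, y=1), (x=0, y=2)
  Distance 3: (x=1, y=0), (x=0, y=1), (x=4, y=1)
  Distance 4: (x=0, y=0), (x=4, y=0), (x=5, y=1)
Total reachable: 13 (grid has 18 open cells total)

Answer: Reachable cells: 13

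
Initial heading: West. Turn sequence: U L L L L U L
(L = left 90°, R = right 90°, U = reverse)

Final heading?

Start: West
  U (U-turn (180°)) -> East
  L (left (90° counter-clockwise)) -> North
  L (left (90° counter-clockwise)) -> West
  L (left (90° counter-clockwise)) -> South
  L (left (90° counter-clockwise)) -> East
  U (U-turn (180°)) -> West
  L (left (90° counter-clockwise)) -> South
Final: South

Answer: Final heading: South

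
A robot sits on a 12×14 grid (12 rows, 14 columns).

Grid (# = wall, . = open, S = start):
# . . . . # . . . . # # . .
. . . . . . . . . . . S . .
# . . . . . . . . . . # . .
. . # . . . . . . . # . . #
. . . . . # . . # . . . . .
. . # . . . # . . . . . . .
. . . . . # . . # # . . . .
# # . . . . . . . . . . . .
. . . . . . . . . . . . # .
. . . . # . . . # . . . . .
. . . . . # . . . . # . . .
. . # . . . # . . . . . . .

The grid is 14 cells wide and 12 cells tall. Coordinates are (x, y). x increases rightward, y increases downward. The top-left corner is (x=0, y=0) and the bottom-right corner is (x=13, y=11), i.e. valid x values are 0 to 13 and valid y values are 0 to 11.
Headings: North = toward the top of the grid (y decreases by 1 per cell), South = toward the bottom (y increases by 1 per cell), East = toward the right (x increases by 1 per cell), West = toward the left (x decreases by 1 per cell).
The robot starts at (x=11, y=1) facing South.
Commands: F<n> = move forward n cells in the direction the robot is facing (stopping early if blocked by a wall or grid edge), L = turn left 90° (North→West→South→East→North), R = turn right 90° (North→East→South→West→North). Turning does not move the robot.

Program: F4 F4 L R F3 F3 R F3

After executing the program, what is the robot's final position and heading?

Start: (x=11, y=1), facing South
  F4: move forward 0/4 (blocked), now at (x=11, y=1)
  F4: move forward 0/4 (blocked), now at (x=11, y=1)
  L: turn left, now facing East
  R: turn right, now facing South
  F3: move forward 0/3 (blocked), now at (x=11, y=1)
  F3: move forward 0/3 (blocked), now at (x=11, y=1)
  R: turn right, now facing West
  F3: move forward 3, now at (x=8, y=1)
Final: (x=8, y=1), facing West

Answer: Final position: (x=8, y=1), facing West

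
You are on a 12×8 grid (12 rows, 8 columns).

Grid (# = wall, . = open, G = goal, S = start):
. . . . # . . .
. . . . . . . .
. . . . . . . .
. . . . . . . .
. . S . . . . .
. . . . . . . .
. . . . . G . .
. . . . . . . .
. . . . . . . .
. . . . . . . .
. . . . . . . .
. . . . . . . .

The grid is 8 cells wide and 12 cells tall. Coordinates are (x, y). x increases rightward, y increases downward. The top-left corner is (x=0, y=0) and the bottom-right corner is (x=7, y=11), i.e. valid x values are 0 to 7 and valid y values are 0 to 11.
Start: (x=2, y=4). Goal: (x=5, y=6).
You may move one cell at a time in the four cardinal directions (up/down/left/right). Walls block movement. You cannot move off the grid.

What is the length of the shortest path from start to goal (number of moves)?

Answer: Shortest path length: 5

Derivation:
BFS from (x=2, y=4) until reaching (x=5, y=6):
  Distance 0: (x=2, y=4)
  Distance 1: (x=2, y=3), (x=1, y=4), (x=3, y=4), (x=2, y=5)
  Distance 2: (x=2, y=2), (x=1, y=3), (x=3, y=3), (x=0, y=4), (x=4, y=4), (x=1, y=5), (x=3, y=5), (x=2, y=6)
  Distance 3: (x=2, y=1), (x=1, y=2), (x=3, y=2), (x=0, y=3), (x=4, y=3), (x=5, y=4), (x=0, y=5), (x=4, y=5), (x=1, y=6), (x=3, y=6), (x=2, y=7)
  Distance 4: (x=2, y=0), (x=1, y=1), (x=3, y=1), (x=0, y=2), (x=4, y=2), (x=5, y=3), (x=6, y=4), (x=5, y=5), (x=0, y=6), (x=4, y=6), (x=1, y=7), (x=3, y=7), (x=2, y=8)
  Distance 5: (x=1, y=0), (x=3, y=0), (x=0, y=1), (x=4, y=1), (x=5, y=2), (x=6, y=3), (x=7, y=4), (x=6, y=5), (x=5, y=6), (x=0, y=7), (x=4, y=7), (x=1, y=8), (x=3, y=8), (x=2, y=9)  <- goal reached here
One shortest path (5 moves): (x=2, y=4) -> (x=3, y=4) -> (x=4, y=4) -> (x=5, y=4) -> (x=5, y=5) -> (x=5, y=6)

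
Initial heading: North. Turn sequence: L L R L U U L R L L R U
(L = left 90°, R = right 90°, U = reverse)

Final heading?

Start: North
  L (left (90° counter-clockwise)) -> West
  L (left (90° counter-clockwise)) -> South
  R (right (90° clockwise)) -> West
  L (left (90° counter-clockwise)) -> South
  U (U-turn (180°)) -> North
  U (U-turn (180°)) -> South
  L (left (90° counter-clockwise)) -> East
  R (right (90° clockwise)) -> South
  L (left (90° counter-clockwise)) -> East
  L (left (90° counter-clockwise)) -> North
  R (right (90° clockwise)) -> East
  U (U-turn (180°)) -> West
Final: West

Answer: Final heading: West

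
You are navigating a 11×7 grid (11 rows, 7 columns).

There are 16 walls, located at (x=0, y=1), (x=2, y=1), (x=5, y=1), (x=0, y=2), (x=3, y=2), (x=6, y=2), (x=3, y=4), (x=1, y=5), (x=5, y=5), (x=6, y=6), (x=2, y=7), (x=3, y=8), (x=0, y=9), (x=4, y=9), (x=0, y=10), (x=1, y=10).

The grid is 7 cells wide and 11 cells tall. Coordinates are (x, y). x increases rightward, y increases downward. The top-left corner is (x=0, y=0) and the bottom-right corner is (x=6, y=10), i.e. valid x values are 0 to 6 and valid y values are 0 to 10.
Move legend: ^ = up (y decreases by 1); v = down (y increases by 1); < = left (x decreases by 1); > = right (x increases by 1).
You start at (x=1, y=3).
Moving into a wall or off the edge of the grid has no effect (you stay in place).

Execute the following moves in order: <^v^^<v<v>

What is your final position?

Answer: Final position: (x=0, y=5)

Derivation:
Start: (x=1, y=3)
  < (left): (x=1, y=3) -> (x=0, y=3)
  ^ (up): blocked, stay at (x=0, y=3)
  v (down): (x=0, y=3) -> (x=0, y=4)
  ^ (up): (x=0, y=4) -> (x=0, y=3)
  ^ (up): blocked, stay at (x=0, y=3)
  < (left): blocked, stay at (x=0, y=3)
  v (down): (x=0, y=3) -> (x=0, y=4)
  < (left): blocked, stay at (x=0, y=4)
  v (down): (x=0, y=4) -> (x=0, y=5)
  > (right): blocked, stay at (x=0, y=5)
Final: (x=0, y=5)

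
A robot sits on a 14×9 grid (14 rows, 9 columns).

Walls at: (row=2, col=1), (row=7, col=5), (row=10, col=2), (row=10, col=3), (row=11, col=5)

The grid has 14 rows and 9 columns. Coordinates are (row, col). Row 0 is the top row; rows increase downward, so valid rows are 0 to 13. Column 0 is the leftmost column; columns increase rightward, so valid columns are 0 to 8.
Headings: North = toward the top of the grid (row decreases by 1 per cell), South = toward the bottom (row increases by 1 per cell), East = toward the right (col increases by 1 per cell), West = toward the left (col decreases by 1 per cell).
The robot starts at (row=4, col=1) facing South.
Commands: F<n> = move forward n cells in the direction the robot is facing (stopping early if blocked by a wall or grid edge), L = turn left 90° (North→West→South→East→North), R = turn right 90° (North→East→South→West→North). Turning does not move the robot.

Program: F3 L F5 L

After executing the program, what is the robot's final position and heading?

Start: (row=4, col=1), facing South
  F3: move forward 3, now at (row=7, col=1)
  L: turn left, now facing East
  F5: move forward 3/5 (blocked), now at (row=7, col=4)
  L: turn left, now facing North
Final: (row=7, col=4), facing North

Answer: Final position: (row=7, col=4), facing North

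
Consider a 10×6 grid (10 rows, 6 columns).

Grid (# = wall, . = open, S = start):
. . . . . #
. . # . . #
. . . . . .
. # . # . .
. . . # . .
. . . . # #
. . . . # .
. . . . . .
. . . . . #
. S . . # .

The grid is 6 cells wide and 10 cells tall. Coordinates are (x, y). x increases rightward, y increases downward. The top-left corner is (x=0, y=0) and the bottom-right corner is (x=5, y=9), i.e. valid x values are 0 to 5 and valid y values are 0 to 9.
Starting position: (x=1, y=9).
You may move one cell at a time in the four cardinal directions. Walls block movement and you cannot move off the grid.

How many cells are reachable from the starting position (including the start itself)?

Answer: Reachable cells: 48

Derivation:
BFS flood-fill from (x=1, y=9):
  Distance 0: (x=1, y=9)
  Distance 1: (x=1, y=8), (x=0, y=9), (x=2, y=9)
  Distance 2: (x=1, y=7), (x=0, y=8), (x=2, y=8), (x=3, y=9)
  Distance 3: (x=1, y=6), (x=0, y=7), (x=2, y=7), (x=3, y=8)
  Distance 4: (x=1, y=5), (x=0, y=6), (x=2, y=6), (x=3, y=7), (x=4, y=8)
  Distance 5: (x=1, y=4), (x=0, y=5), (x=2, y=5), (x=3, y=6), (x=4, y=7)
  Distance 6: (x=0, y=4), (x=2, y=4), (x=3, y=5), (x=5, y=7)
  Distance 7: (x=0, y=3), (x=2, y=3), (x=5, y=6)
  Distance 8: (x=0, y=2), (x=2, y=2)
  Distance 9: (x=0, y=1), (x=1, y=2), (x=3, y=2)
  Distance 10: (x=0, y=0), (x=1, y=1), (x=3, y=1), (x=4, y=2)
  Distance 11: (x=1, y=0), (x=3, y=0), (x=4, y=1), (x=5, y=2), (x=4, y=3)
  Distance 12: (x=2, y=0), (x=4, y=0), (x=5, y=3), (x=4, y=4)
  Distance 13: (x=5, y=4)
Total reachable: 48 (grid has 49 open cells total)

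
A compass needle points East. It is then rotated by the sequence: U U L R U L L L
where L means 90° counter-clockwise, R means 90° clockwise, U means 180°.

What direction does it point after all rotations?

Answer: Final heading: North

Derivation:
Start: East
  U (U-turn (180°)) -> West
  U (U-turn (180°)) -> East
  L (left (90° counter-clockwise)) -> North
  R (right (90° clockwise)) -> East
  U (U-turn (180°)) -> West
  L (left (90° counter-clockwise)) -> South
  L (left (90° counter-clockwise)) -> East
  L (left (90° counter-clockwise)) -> North
Final: North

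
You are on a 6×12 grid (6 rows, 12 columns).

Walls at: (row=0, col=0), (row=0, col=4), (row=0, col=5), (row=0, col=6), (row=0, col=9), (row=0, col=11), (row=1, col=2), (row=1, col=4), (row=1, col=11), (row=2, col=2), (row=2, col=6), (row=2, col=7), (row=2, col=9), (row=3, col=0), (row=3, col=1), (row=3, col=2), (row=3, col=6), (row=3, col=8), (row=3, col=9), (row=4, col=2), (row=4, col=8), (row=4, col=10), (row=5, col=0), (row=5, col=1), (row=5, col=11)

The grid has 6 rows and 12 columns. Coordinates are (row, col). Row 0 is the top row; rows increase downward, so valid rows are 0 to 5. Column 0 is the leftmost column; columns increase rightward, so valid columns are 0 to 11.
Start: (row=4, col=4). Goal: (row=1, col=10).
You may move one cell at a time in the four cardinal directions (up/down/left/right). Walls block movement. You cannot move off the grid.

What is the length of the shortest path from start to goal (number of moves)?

BFS from (row=4, col=4) until reaching (row=1, col=10):
  Distance 0: (row=4, col=4)
  Distance 1: (row=3, col=4), (row=4, col=3), (row=4, col=5), (row=5, col=4)
  Distance 2: (row=2, col=4), (row=3, col=3), (row=3, col=5), (row=4, col=6), (row=5, col=3), (row=5, col=5)
  Distance 3: (row=2, col=3), (row=2, col=5), (row=4, col=7), (row=5, col=2), (row=5, col=6)
  Distance 4: (row=1, col=3), (row=1, col=5), (row=3, col=7), (row=5, col=7)
  Distance 5: (row=0, col=3), (row=1, col=6), (row=5, col=8)
  Distance 6: (row=0, col=2), (row=1, col=7), (row=5, col=9)
  Distance 7: (row=0, col=1), (row=0, col=7), (row=1, col=8), (row=4, col=9), (row=5, col=10)
  Distance 8: (row=0, col=8), (row=1, col=1), (row=1, col=9), (row=2, col=8)
  Distance 9: (row=1, col=0), (row=1, col=10), (row=2, col=1)  <- goal reached here
One shortest path (9 moves): (row=4, col=4) -> (row=4, col=5) -> (row=3, col=5) -> (row=2, col=5) -> (row=1, col=5) -> (row=1, col=6) -> (row=1, col=7) -> (row=1, col=8) -> (row=1, col=9) -> (row=1, col=10)

Answer: Shortest path length: 9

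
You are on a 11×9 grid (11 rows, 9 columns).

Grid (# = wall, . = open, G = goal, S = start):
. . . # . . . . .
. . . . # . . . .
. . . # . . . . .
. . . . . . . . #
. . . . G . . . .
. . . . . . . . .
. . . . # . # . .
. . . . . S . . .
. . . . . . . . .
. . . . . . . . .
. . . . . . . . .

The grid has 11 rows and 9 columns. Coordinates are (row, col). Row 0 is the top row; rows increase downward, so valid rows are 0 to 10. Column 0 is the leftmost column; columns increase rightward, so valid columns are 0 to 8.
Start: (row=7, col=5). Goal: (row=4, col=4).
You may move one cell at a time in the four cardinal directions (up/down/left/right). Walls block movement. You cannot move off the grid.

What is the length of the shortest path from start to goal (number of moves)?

BFS from (row=7, col=5) until reaching (row=4, col=4):
  Distance 0: (row=7, col=5)
  Distance 1: (row=6, col=5), (row=7, col=4), (row=7, col=6), (row=8, col=5)
  Distance 2: (row=5, col=5), (row=7, col=3), (row=7, col=7), (row=8, col=4), (row=8, col=6), (row=9, col=5)
  Distance 3: (row=4, col=5), (row=5, col=4), (row=5, col=6), (row=6, col=3), (row=6, col=7), (row=7, col=2), (row=7, col=8), (row=8, col=3), (row=8, col=7), (row=9, col=4), (row=9, col=6), (row=10, col=5)
  Distance 4: (row=3, col=5), (row=4, col=4), (row=4, col=6), (row=5, col=3), (row=5, col=7), (row=6, col=2), (row=6, col=8), (row=7, col=1), (row=8, col=2), (row=8, col=8), (row=9, col=3), (row=9, col=7), (row=10, col=4), (row=10, col=6)  <- goal reached here
One shortest path (4 moves): (row=7, col=5) -> (row=6, col=5) -> (row=5, col=5) -> (row=5, col=4) -> (row=4, col=4)

Answer: Shortest path length: 4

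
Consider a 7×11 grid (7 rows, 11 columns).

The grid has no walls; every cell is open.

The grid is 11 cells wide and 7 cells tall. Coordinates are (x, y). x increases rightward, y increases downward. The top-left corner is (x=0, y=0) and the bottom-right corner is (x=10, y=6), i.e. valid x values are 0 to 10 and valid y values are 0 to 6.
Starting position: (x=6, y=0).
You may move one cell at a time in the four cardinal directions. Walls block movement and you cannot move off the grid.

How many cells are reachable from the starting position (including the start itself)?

BFS flood-fill from (x=6, y=0):
  Distance 0: (x=6, y=0)
  Distance 1: (x=5, y=0), (x=7, y=0), (x=6, y=1)
  Distance 2: (x=4, y=0), (x=8, y=0), (x=5, y=1), (x=7, y=1), (x=6, y=2)
  Distance 3: (x=3, y=0), (x=9, y=0), (x=4, y=1), (x=8, y=1), (x=5, y=2), (x=7, y=2), (x=6, y=3)
  Distance 4: (x=2, y=0), (x=10, y=0), (x=3, y=1), (x=9, y=1), (x=4, y=2), (x=8, y=2), (x=5, y=3), (x=7, y=3), (x=6, y=4)
  Distance 5: (x=1, y=0), (x=2, y=1), (x=10, y=1), (x=3, y=2), (x=9, y=2), (x=4, y=3), (x=8, y=3), (x=5, y=4), (x=7, y=4), (x=6, y=5)
  Distance 6: (x=0, y=0), (x=1, y=1), (x=2, y=2), (x=10, y=2), (x=3, y=3), (x=9, y=3), (x=4, y=4), (x=8, y=4), (x=5, y=5), (x=7, y=5), (x=6, y=6)
  Distance 7: (x=0, y=1), (x=1, y=2), (x=2, y=3), (x=10, y=3), (x=3, y=4), (x=9, y=4), (x=4, y=5), (x=8, y=5), (x=5, y=6), (x=7, y=6)
  Distance 8: (x=0, y=2), (x=1, y=3), (x=2, y=4), (x=10, y=4), (x=3, y=5), (x=9, y=5), (x=4, y=6), (x=8, y=6)
  Distance 9: (x=0, y=3), (x=1, y=4), (x=2, y=5), (x=10, y=5), (x=3, y=6), (x=9, y=6)
  Distance 10: (x=0, y=4), (x=1, y=5), (x=2, y=6), (x=10, y=6)
  Distance 11: (x=0, y=5), (x=1, y=6)
  Distance 12: (x=0, y=6)
Total reachable: 77 (grid has 77 open cells total)

Answer: Reachable cells: 77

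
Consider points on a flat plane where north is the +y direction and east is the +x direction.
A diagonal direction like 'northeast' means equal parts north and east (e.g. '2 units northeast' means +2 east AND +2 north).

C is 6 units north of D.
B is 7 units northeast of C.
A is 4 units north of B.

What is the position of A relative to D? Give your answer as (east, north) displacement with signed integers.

Place D at the origin (east=0, north=0).
  C is 6 units north of D: delta (east=+0, north=+6); C at (east=0, north=6).
  B is 7 units northeast of C: delta (east=+7, north=+7); B at (east=7, north=13).
  A is 4 units north of B: delta (east=+0, north=+4); A at (east=7, north=17).
Therefore A relative to D: (east=7, north=17).

Answer: A is at (east=7, north=17) relative to D.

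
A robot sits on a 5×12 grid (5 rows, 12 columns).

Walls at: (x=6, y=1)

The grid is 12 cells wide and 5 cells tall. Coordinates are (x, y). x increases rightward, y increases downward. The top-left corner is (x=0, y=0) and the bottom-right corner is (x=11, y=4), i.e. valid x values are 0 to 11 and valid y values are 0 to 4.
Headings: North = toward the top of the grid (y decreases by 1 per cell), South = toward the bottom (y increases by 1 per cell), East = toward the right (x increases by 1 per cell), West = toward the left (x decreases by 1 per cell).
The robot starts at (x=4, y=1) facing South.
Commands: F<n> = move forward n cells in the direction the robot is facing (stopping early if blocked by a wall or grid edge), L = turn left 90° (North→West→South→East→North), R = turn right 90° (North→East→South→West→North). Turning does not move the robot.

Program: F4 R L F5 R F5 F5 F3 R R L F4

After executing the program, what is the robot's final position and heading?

Start: (x=4, y=1), facing South
  F4: move forward 3/4 (blocked), now at (x=4, y=4)
  R: turn right, now facing West
  L: turn left, now facing South
  F5: move forward 0/5 (blocked), now at (x=4, y=4)
  R: turn right, now facing West
  F5: move forward 4/5 (blocked), now at (x=0, y=4)
  F5: move forward 0/5 (blocked), now at (x=0, y=4)
  F3: move forward 0/3 (blocked), now at (x=0, y=4)
  R: turn right, now facing North
  R: turn right, now facing East
  L: turn left, now facing North
  F4: move forward 4, now at (x=0, y=0)
Final: (x=0, y=0), facing North

Answer: Final position: (x=0, y=0), facing North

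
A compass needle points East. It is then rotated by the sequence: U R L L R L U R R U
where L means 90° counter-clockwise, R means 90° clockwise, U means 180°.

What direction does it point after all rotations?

Answer: Final heading: North

Derivation:
Start: East
  U (U-turn (180°)) -> West
  R (right (90° clockwise)) -> North
  L (left (90° counter-clockwise)) -> West
  L (left (90° counter-clockwise)) -> South
  R (right (90° clockwise)) -> West
  L (left (90° counter-clockwise)) -> South
  U (U-turn (180°)) -> North
  R (right (90° clockwise)) -> East
  R (right (90° clockwise)) -> South
  U (U-turn (180°)) -> North
Final: North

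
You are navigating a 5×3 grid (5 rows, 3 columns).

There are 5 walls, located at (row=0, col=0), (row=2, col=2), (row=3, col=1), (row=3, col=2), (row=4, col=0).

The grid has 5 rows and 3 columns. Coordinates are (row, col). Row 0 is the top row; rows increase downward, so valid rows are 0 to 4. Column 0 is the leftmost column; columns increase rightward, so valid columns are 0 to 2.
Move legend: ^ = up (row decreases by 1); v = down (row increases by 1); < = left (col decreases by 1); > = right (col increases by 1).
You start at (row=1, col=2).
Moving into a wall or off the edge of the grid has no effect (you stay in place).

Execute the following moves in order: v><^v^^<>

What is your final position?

Start: (row=1, col=2)
  v (down): blocked, stay at (row=1, col=2)
  > (right): blocked, stay at (row=1, col=2)
  < (left): (row=1, col=2) -> (row=1, col=1)
  ^ (up): (row=1, col=1) -> (row=0, col=1)
  v (down): (row=0, col=1) -> (row=1, col=1)
  ^ (up): (row=1, col=1) -> (row=0, col=1)
  ^ (up): blocked, stay at (row=0, col=1)
  < (left): blocked, stay at (row=0, col=1)
  > (right): (row=0, col=1) -> (row=0, col=2)
Final: (row=0, col=2)

Answer: Final position: (row=0, col=2)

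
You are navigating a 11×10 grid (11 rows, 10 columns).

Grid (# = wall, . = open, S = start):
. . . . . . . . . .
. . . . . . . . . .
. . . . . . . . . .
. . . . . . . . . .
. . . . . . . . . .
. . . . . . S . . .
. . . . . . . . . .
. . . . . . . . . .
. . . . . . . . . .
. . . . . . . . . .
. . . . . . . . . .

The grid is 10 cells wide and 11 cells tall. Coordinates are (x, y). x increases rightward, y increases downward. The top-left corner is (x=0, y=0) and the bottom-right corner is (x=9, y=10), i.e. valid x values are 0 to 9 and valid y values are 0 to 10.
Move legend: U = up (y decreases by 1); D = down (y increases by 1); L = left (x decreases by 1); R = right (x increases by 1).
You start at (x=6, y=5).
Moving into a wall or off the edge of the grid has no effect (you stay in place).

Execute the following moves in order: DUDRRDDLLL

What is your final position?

Start: (x=6, y=5)
  D (down): (x=6, y=5) -> (x=6, y=6)
  U (up): (x=6, y=6) -> (x=6, y=5)
  D (down): (x=6, y=5) -> (x=6, y=6)
  R (right): (x=6, y=6) -> (x=7, y=6)
  R (right): (x=7, y=6) -> (x=8, y=6)
  D (down): (x=8, y=6) -> (x=8, y=7)
  D (down): (x=8, y=7) -> (x=8, y=8)
  L (left): (x=8, y=8) -> (x=7, y=8)
  L (left): (x=7, y=8) -> (x=6, y=8)
  L (left): (x=6, y=8) -> (x=5, y=8)
Final: (x=5, y=8)

Answer: Final position: (x=5, y=8)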